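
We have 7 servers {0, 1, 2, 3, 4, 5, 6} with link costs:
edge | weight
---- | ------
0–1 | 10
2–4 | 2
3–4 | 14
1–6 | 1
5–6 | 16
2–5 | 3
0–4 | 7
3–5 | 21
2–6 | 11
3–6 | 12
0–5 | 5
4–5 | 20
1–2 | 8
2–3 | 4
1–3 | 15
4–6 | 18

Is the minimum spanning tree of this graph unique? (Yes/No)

Yes

Sort edges by weight, then run Kruskal:
1–6 (1): add — endpoints in different components.
2–4 (2): add — endpoints in different components.
2–5 (3): add — endpoints in different components.
2–3 (4): add — endpoints in different components.
0–5 (5): add — endpoints in different components.
0–4 (7): skip — 0 and 4 already connected.
1–2 (8): add — endpoints in different components.
Every non-tree edge has weight strictly greater than the heaviest edge on the tree path between its endpoints, so the MST is unique.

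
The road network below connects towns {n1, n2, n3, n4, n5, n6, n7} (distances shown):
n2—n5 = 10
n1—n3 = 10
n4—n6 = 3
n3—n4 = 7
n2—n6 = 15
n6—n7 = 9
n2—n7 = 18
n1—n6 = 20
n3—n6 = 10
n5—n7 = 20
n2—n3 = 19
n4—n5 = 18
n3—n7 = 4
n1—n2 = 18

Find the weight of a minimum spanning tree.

Kruskal's algorithm — process edges by increasing weight (ties by edge label):
n4—n6 (3): add. Components now {n7} {n3} {n5} {n4,n6} {n1} {n2}
n3—n7 (4): add. Components now {n3,n7} {n5} {n4,n6} {n1} {n2}
n3—n4 (7): add. Components now {n3,n4,n6,n7} {n5} {n1} {n2}
n6—n7 (9): skip — n7 and n6 already connected.
n1—n3 (10): add. Components now {n1,n3,n4,n6,n7} {n5} {n2}
n2—n5 (10): add. Components now {n1,n3,n4,n6,n7} {n2,n5}
n3—n6 (10): skip — n3 and n6 already connected.
n2—n6 (15): add. Components now {n1,n2,n3,n4,n5,n6,n7}
MST edges: n4—n6, n3—n7, n3—n4, n1—n3, n2—n5, n2—n6; total weight 3+4+7+10+10+15 = 49.

49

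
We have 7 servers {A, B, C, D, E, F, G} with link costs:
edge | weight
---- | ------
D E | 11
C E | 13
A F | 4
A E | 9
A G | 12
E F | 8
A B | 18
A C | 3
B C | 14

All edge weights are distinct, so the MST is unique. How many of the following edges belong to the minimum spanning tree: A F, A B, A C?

2

Kruskal's algorithm — process edges by increasing weight (ties by edge label):
A C (3): add — endpoints in different components.
A F (4): add — endpoints in different components.
E F (8): add — endpoints in different components.
A E (9): skip — A and E already connected.
D E (11): add — endpoints in different components.
A G (12): add — endpoints in different components.
C E (13): skip — C and E already connected.
B C (14): add — endpoints in different components.
MST edge set: {A C, A F, E F, D E, A G, B C}.
Of the listed edges, {A F, A C} are in the MST → 2.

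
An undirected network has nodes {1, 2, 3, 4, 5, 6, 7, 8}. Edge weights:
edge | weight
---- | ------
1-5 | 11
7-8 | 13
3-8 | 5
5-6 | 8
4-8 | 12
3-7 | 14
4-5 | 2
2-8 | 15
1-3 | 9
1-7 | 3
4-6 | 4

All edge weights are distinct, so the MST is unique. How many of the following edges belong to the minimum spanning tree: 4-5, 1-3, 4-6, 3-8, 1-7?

5

Sort edges by weight, then run Kruskal:
4-5 (2): add — endpoints in different components.
1-7 (3): add — endpoints in different components.
4-6 (4): add — endpoints in different components.
3-8 (5): add — endpoints in different components.
5-6 (8): skip — 5 and 6 already connected.
1-3 (9): add — endpoints in different components.
1-5 (11): add — endpoints in different components.
4-8 (12): skip — 4 and 8 already connected.
7-8 (13): skip — 7 and 8 already connected.
3-7 (14): skip — 3 and 7 already connected.
2-8 (15): add — endpoints in different components.
MST edge set: {4-5, 1-7, 4-6, 3-8, 1-3, 1-5, 2-8}.
Of the listed edges, {4-5, 1-3, 4-6, 3-8, 1-7} are in the MST → 5.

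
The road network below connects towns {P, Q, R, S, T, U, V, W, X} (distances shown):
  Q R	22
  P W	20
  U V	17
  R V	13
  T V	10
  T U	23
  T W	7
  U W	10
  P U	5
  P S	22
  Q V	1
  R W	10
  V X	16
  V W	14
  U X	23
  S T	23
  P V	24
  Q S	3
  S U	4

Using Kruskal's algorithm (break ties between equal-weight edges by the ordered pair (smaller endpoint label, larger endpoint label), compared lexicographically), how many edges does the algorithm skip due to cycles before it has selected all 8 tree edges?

Kruskal's algorithm — process edges by increasing weight (ties by edge label):
Q V (1): add — endpoints in different components.
Q S (3): add — endpoints in different components.
S U (4): add — endpoints in different components.
P U (5): add — endpoints in different components.
T W (7): add — endpoints in different components.
R W (10): add — endpoints in different components.
T V (10): add — endpoints in different components.
U W (10): skip — U and W already connected.
R V (13): skip — R and V already connected.
V W (14): skip — V and W already connected.
V X (16): add — endpoints in different components.
Edges rejected before the tree was complete: 3.

3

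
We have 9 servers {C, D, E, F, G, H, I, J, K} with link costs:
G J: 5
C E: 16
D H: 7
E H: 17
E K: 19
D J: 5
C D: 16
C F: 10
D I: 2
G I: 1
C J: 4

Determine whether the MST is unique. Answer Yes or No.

No

Sort edges by weight, then run Kruskal:
G I (1): add — endpoints in different components.
D I (2): add — endpoints in different components.
C J (4): add — endpoints in different components.
D J (5): add — endpoints in different components.
G J (5): skip — G and J already connected.
D H (7): add — endpoints in different components.
C F (10): add — endpoints in different components.
C D (16): skip — C and D already connected.
C E (16): add — endpoints in different components.
E H (17): skip — E and H already connected.
E K (19): add — endpoints in different components.
Non-tree edge G J has weight 5, equal to the heaviest edge on its tree cycle — swapping gives another MST of the same weight. Not unique.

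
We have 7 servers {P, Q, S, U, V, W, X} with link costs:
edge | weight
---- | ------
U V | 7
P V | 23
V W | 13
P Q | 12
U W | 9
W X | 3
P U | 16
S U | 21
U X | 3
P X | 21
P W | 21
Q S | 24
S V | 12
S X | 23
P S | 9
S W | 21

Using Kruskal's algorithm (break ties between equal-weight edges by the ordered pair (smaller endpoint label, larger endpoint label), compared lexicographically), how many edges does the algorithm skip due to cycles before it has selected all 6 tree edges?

Kruskal: consider edges lightest-first.
U X (3): add — endpoints in different components.
W X (3): add — endpoints in different components.
U V (7): add — endpoints in different components.
P S (9): add — endpoints in different components.
U W (9): skip — W and U already connected.
P Q (12): add — endpoints in different components.
S V (12): add — endpoints in different components.
Edges rejected before the tree was complete: 1.

1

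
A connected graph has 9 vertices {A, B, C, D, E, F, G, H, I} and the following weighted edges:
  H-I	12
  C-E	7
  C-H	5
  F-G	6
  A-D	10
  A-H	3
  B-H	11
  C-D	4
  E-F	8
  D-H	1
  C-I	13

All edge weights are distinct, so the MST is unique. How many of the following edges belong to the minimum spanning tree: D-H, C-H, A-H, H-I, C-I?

Kruskal: consider edges lightest-first.
D-H (1): add — endpoints in different components.
A-H (3): add — endpoints in different components.
C-D (4): add — endpoints in different components.
C-H (5): skip — C and H already connected.
F-G (6): add — endpoints in different components.
C-E (7): add — endpoints in different components.
E-F (8): add — endpoints in different components.
A-D (10): skip — A and D already connected.
B-H (11): add — endpoints in different components.
H-I (12): add — endpoints in different components.
MST edge set: {D-H, A-H, C-D, F-G, C-E, E-F, B-H, H-I}.
Of the listed edges, {D-H, A-H, H-I} are in the MST → 3.

3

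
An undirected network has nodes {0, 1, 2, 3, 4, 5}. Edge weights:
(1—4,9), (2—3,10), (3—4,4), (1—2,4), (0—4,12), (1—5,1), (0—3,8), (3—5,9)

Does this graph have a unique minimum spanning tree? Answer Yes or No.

Kruskal's algorithm — process edges by increasing weight (ties by edge label):
1—5 (1): add. Components now {0} {1,5} {2} {3} {4}
1—2 (4): add. Components now {0} {1,2,5} {3} {4}
3—4 (4): add. Components now {0} {1,2,5} {3,4}
0—3 (8): add. Components now {0,3,4} {1,2,5}
1—4 (9): add. Components now {0,1,2,3,4,5}
Non-tree edge 3—5 has weight 9, equal to the heaviest edge on its tree cycle — swapping gives another MST of the same weight. Not unique.

No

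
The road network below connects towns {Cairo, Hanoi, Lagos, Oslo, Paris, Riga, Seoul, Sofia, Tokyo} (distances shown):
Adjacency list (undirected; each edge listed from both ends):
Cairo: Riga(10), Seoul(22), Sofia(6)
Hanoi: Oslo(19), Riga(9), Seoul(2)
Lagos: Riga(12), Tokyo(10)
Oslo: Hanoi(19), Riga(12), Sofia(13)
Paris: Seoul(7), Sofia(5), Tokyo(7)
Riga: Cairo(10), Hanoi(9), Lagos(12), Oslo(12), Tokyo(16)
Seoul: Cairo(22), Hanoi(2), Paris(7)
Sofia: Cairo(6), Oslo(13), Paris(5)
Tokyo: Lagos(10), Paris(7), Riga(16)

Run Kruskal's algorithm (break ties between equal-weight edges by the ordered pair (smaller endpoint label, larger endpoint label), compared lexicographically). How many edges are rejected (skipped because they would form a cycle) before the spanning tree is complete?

Kruskal: consider edges lightest-first.
Hanoi–Seoul (2): add — endpoints in different components.
Paris–Sofia (5): add — endpoints in different components.
Cairo–Sofia (6): add — endpoints in different components.
Paris–Seoul (7): add — endpoints in different components.
Paris–Tokyo (7): add — endpoints in different components.
Hanoi–Riga (9): add — endpoints in different components.
Cairo–Riga (10): skip — Cairo and Riga already connected.
Lagos–Tokyo (10): add — endpoints in different components.
Lagos–Riga (12): skip — Lagos and Riga already connected.
Oslo–Riga (12): add — endpoints in different components.
Edges rejected before the tree was complete: 2.

2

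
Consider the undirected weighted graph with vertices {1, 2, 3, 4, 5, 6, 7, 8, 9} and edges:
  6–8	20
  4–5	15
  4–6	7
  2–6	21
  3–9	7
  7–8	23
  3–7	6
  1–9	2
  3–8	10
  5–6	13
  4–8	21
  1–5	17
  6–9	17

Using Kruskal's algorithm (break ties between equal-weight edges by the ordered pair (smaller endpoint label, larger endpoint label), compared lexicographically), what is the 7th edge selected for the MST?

1-5

Kruskal: consider edges lightest-first.
1–9 (2): add — endpoints in different components.
3–7 (6): add — endpoints in different components.
3–9 (7): add — endpoints in different components.
4–6 (7): add — endpoints in different components.
3–8 (10): add — endpoints in different components.
5–6 (13): add — endpoints in different components.
4–5 (15): skip — 4 and 5 already connected.
1–5 (17): add — endpoints in different components.
6–9 (17): skip — 6 and 9 already connected.
6–8 (20): skip — 6 and 8 already connected.
2–6 (21): add — endpoints in different components.
The 7th edge added is 1–5.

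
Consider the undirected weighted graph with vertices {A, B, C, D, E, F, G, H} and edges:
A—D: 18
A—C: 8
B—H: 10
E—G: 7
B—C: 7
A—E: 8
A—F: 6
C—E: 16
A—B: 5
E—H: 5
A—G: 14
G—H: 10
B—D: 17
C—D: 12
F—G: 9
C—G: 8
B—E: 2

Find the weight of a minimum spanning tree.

44

Sort edges by weight, then run Kruskal:
B—E (2): add — endpoints in different components.
A—B (5): add — endpoints in different components.
E—H (5): add — endpoints in different components.
A—F (6): add — endpoints in different components.
B—C (7): add — endpoints in different components.
E—G (7): add — endpoints in different components.
A—C (8): skip — A and C already connected.
A—E (8): skip — A and E already connected.
C—G (8): skip — C and G already connected.
F—G (9): skip — F and G already connected.
B—H (10): skip — B and H already connected.
G—H (10): skip — G and H already connected.
C—D (12): add — endpoints in different components.
MST edges: B—E, A—B, E—H, A—F, B—C, E—G, C—D; total weight 2+5+5+6+7+7+12 = 44.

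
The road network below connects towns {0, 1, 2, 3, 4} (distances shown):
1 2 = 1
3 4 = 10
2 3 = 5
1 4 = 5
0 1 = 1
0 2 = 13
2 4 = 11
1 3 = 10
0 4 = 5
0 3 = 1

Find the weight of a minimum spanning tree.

Sort edges by weight, then run Kruskal:
0 1 (1): add. Components now {0,1} {2} {3} {4}
0 3 (1): add. Components now {0,1,3} {2} {4}
1 2 (1): add. Components now {0,1,2,3} {4}
0 4 (5): add. Components now {0,1,2,3,4}
MST edges: 0 1, 0 3, 1 2, 0 4; total weight 1+1+1+5 = 8.

8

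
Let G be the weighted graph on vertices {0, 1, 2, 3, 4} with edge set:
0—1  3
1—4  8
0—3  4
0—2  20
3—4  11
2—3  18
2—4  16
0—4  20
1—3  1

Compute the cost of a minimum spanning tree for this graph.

28

Sort edges by weight, then run Kruskal:
1—3 (1): add — endpoints in different components.
0—1 (3): add — endpoints in different components.
0—3 (4): skip — 0 and 3 already connected.
1—4 (8): add — endpoints in different components.
3—4 (11): skip — 3 and 4 already connected.
2—4 (16): add — endpoints in different components.
MST edges: 1—3, 0—1, 1—4, 2—4; total weight 1+3+8+16 = 28.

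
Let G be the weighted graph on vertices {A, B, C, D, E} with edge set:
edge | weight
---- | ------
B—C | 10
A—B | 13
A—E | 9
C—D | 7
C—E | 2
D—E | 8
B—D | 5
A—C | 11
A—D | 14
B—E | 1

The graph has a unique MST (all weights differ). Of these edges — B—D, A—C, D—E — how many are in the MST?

1

Kruskal: consider edges lightest-first.
B—E (1): add. Components now {A} {B,E} {C} {D}
C—E (2): add. Components now {A} {B,C,E} {D}
B—D (5): add. Components now {A} {B,C,D,E}
C—D (7): skip — C and D already connected.
D—E (8): skip — D and E already connected.
A—E (9): add. Components now {A,B,C,D,E}
MST edge set: {B—E, C—E, B—D, A—E}.
Of the listed edges, {B—D} are in the MST → 1.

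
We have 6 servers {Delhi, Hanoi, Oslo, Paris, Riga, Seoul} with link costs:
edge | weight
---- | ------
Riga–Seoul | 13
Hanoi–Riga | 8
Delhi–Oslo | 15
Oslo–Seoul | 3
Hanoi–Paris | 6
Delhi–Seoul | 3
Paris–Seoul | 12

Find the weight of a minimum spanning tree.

Kruskal's algorithm — process edges by increasing weight (ties by edge label):
Delhi–Seoul (3): add. Components now {Riga} {Delhi,Seoul} {Oslo} {Hanoi} {Paris}
Oslo–Seoul (3): add. Components now {Riga} {Delhi,Oslo,Seoul} {Hanoi} {Paris}
Hanoi–Paris (6): add. Components now {Riga} {Delhi,Oslo,Seoul} {Hanoi,Paris}
Hanoi–Riga (8): add. Components now {Hanoi,Paris,Riga} {Delhi,Oslo,Seoul}
Paris–Seoul (12): add. Components now {Delhi,Hanoi,Oslo,Paris,Riga,Seoul}
MST edges: Delhi–Seoul, Oslo–Seoul, Hanoi–Paris, Hanoi–Riga, Paris–Seoul; total weight 3+3+6+8+12 = 32.

32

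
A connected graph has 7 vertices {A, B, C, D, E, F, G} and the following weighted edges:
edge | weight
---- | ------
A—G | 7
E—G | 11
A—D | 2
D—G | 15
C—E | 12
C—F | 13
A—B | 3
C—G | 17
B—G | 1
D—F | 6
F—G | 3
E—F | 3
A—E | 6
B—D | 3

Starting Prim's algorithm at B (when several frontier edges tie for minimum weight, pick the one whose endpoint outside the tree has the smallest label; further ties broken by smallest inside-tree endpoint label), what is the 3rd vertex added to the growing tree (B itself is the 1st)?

A

Grow the tree from B using Prim:
Step 1: frontier [B—G 1, A—B 3, B—D 3] → take B—G (1); add G.
Step 2: frontier [A—B 3, B—D 3, F—G 3, A—G 7, E—G 11, D—G 15, C—G 17] → take A—B (3); add A.
Step 3: frontier [A—D 2, A—E 6, B—D 3, F—G 3, E—G 11, D—G 15, C—G 17] → take A—D (2); add D.
Step 4: frontier [A—E 6, D—F 6, F—G 3, E—G 11, C—G 17] → take F—G (3); add F.
Step 5: frontier [A—E 6, E—F 3, C—F 13, E—G 11, C—G 17] → take E—F (3); add E.
Step 6: frontier [C—E 12, C—F 13, C—G 17] → take C—E (12); add C.
Vertex order: B, G, A, D, F, E, C. The 3rd vertex is A.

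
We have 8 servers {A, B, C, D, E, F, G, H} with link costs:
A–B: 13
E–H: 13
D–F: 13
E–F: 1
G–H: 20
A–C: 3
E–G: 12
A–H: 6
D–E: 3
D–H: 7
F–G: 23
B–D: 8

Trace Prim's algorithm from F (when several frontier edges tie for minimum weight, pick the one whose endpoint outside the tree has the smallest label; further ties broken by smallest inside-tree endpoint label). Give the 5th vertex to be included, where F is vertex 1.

Prim's algorithm from F:
Step 1: frontier [E–F 1, D–F 13, F–G 23] → take E–F (1); add E.
Step 2: frontier [D–E 3, E–G 12, E–H 13, D–F 13, F–G 23] → take D–E (3); add D.
Step 3: frontier [D–H 7, B–D 8, E–G 12, E–H 13, F–G 23] → take D–H (7); add H.
Step 4: frontier [B–D 8, E–G 12, F–G 23, A–H 6, G–H 20] → take A–H (6); add A.
Step 5: frontier [A–C 3, A–B 13, B–D 8, E–G 12, F–G 23, G–H 20] → take A–C (3); add C.
Step 6: frontier [A–B 13, B–D 8, E–G 12, F–G 23, G–H 20] → take B–D (8); add B.
Step 7: frontier [E–G 12, F–G 23, G–H 20] → take E–G (12); add G.
Vertex order: F, E, D, H, A, C, B, G. The 5th vertex is A.

A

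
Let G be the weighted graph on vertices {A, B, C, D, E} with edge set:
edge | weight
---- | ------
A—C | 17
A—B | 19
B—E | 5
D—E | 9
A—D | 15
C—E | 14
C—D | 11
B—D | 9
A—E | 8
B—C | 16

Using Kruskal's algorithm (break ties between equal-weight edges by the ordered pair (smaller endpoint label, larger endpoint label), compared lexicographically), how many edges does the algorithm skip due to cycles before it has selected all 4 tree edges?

1

Kruskal's algorithm — process edges by increasing weight (ties by edge label):
B—E (5): add — endpoints in different components.
A—E (8): add — endpoints in different components.
B—D (9): add — endpoints in different components.
D—E (9): skip — D and E already connected.
C—D (11): add — endpoints in different components.
Edges rejected before the tree was complete: 1.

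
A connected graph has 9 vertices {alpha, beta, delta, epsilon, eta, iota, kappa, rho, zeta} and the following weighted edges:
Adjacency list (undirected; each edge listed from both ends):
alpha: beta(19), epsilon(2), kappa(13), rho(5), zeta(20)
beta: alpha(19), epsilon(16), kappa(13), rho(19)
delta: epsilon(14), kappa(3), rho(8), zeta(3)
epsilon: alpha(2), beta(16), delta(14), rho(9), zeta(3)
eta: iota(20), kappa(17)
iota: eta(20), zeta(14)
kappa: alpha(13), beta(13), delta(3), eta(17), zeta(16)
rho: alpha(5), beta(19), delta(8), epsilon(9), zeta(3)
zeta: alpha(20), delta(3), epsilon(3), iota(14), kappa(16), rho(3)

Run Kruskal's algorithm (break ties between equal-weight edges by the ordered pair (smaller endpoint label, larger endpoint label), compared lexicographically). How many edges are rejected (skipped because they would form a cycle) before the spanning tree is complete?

Sort edges by weight, then run Kruskal:
alpha-epsilon (2): add — endpoints in different components.
delta-kappa (3): add — endpoints in different components.
delta-zeta (3): add — endpoints in different components.
epsilon-zeta (3): add — endpoints in different components.
rho-zeta (3): add — endpoints in different components.
alpha-rho (5): skip — alpha and rho already connected.
delta-rho (8): skip — rho and delta already connected.
epsilon-rho (9): skip — rho and epsilon already connected.
alpha-kappa (13): skip — alpha and kappa already connected.
beta-kappa (13): add — endpoints in different components.
delta-epsilon (14): skip — delta and epsilon already connected.
iota-zeta (14): add — endpoints in different components.
beta-epsilon (16): skip — beta and epsilon already connected.
kappa-zeta (16): skip — kappa and zeta already connected.
eta-kappa (17): add — endpoints in different components.
Edges rejected before the tree was complete: 7.

7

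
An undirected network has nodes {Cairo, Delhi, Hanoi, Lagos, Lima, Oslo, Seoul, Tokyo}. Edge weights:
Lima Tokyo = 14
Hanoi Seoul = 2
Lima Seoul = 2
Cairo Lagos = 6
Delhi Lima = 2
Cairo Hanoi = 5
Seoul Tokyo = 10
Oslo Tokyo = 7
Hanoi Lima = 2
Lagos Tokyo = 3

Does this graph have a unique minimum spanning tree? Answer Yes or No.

No

Sort edges by weight, then run Kruskal:
Delhi Lima (2): add — endpoints in different components.
Hanoi Lima (2): add — endpoints in different components.
Hanoi Seoul (2): add — endpoints in different components.
Lima Seoul (2): skip — Seoul and Lima already connected.
Lagos Tokyo (3): add — endpoints in different components.
Cairo Hanoi (5): add — endpoints in different components.
Cairo Lagos (6): add — endpoints in different components.
Oslo Tokyo (7): add — endpoints in different components.
Non-tree edge Lima Seoul has weight 2, equal to the heaviest edge on its tree cycle — swapping gives another MST of the same weight. Not unique.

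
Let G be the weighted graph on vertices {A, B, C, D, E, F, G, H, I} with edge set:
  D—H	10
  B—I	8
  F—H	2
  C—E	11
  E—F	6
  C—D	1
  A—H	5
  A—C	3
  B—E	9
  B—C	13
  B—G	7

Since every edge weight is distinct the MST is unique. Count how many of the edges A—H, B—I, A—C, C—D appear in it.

Kruskal: consider edges lightest-first.
C—D (1): add — endpoints in different components.
F—H (2): add — endpoints in different components.
A—C (3): add — endpoints in different components.
A—H (5): add — endpoints in different components.
E—F (6): add — endpoints in different components.
B—G (7): add — endpoints in different components.
B—I (8): add — endpoints in different components.
B—E (9): add — endpoints in different components.
MST edge set: {C—D, F—H, A—C, A—H, E—F, B—G, B—I, B—E}.
Of the listed edges, {A—H, B—I, A—C, C—D} are in the MST → 4.

4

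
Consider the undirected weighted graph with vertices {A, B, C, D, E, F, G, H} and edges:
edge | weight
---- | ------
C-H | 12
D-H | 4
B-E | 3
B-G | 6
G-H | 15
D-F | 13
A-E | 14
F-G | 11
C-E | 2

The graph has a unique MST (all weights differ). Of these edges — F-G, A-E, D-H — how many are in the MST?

3

Kruskal's algorithm — process edges by increasing weight (ties by edge label):
C-E (2): add — endpoints in different components.
B-E (3): add — endpoints in different components.
D-H (4): add — endpoints in different components.
B-G (6): add — endpoints in different components.
F-G (11): add — endpoints in different components.
C-H (12): add — endpoints in different components.
D-F (13): skip — D and F already connected.
A-E (14): add — endpoints in different components.
MST edge set: {C-E, B-E, D-H, B-G, F-G, C-H, A-E}.
Of the listed edges, {F-G, A-E, D-H} are in the MST → 3.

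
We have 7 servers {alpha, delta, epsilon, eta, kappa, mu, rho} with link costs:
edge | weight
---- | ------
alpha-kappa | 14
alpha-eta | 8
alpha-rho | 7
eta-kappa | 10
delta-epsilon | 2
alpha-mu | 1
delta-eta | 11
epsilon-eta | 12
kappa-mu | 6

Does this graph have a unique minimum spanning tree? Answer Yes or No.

Sort edges by weight, then run Kruskal:
alpha-mu (1): add — endpoints in different components.
delta-epsilon (2): add — endpoints in different components.
kappa-mu (6): add — endpoints in different components.
alpha-rho (7): add — endpoints in different components.
alpha-eta (8): add — endpoints in different components.
eta-kappa (10): skip — kappa and eta already connected.
delta-eta (11): add — endpoints in different components.
Every non-tree edge has weight strictly greater than the heaviest edge on the tree path between its endpoints, so the MST is unique.

Yes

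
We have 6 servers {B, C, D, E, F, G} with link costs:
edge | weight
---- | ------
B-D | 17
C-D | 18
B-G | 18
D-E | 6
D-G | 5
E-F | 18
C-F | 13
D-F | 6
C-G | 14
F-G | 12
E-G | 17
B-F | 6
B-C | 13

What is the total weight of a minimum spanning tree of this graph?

36

Grow the tree from E using Prim:
Step 1: cheapest edge leaving the tree is D-E (6); add D.
Step 2: cheapest edge leaving the tree is D-G (5); add G.
Step 3: cheapest edge leaving the tree is D-F (6); add F.
Step 4: cheapest edge leaving the tree is B-F (6); add B.
Step 5: cheapest edge leaving the tree is B-C (13); add C.
MST edges: D-E, D-G, D-F, B-F, B-C; total weight 6+5+6+6+13 = 36.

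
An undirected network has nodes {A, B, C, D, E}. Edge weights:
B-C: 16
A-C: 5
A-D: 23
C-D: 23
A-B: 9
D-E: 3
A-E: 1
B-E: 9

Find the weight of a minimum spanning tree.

18

Kruskal: consider edges lightest-first.
A-E (1): add — endpoints in different components.
D-E (3): add — endpoints in different components.
A-C (5): add — endpoints in different components.
A-B (9): add — endpoints in different components.
MST edges: A-E, D-E, A-C, A-B; total weight 1+3+5+9 = 18.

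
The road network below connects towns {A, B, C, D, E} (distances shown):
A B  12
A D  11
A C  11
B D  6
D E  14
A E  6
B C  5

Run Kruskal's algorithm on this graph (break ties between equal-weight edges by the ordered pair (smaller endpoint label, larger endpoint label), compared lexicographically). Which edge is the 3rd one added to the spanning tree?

Sort edges by weight, then run Kruskal:
B C (5): add. Components now {A} {B,C} {D} {E}
A E (6): add. Components now {A,E} {B,C} {D}
B D (6): add. Components now {A,E} {B,C,D}
A C (11): add. Components now {A,B,C,D,E}
The 3rd edge added is B D.

B-D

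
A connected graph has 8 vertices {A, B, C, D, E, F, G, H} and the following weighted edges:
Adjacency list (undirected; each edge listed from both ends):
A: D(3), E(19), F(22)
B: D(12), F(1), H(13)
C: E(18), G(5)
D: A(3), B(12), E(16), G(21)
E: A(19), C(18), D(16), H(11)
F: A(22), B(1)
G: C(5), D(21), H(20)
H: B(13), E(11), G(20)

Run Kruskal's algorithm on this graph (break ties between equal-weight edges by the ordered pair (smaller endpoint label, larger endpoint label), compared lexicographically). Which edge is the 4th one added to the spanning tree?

Kruskal: consider edges lightest-first.
B F (1): add — endpoints in different components.
A D (3): add — endpoints in different components.
C G (5): add — endpoints in different components.
E H (11): add — endpoints in different components.
B D (12): add — endpoints in different components.
B H (13): add — endpoints in different components.
D E (16): skip — D and E already connected.
C E (18): add — endpoints in different components.
The 4th edge added is E H.

E-H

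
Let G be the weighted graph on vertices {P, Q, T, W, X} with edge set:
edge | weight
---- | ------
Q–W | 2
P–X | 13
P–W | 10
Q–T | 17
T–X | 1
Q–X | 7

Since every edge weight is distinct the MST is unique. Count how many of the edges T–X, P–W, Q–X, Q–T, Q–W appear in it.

4

Kruskal's algorithm — process edges by increasing weight (ties by edge label):
T–X (1): add. Components now {T,X} {P} {W} {Q}
Q–W (2): add. Components now {T,X} {P} {Q,W}
Q–X (7): add. Components now {Q,T,W,X} {P}
P–W (10): add. Components now {P,Q,T,W,X}
MST edge set: {T–X, Q–W, Q–X, P–W}.
Of the listed edges, {T–X, P–W, Q–X, Q–W} are in the MST → 4.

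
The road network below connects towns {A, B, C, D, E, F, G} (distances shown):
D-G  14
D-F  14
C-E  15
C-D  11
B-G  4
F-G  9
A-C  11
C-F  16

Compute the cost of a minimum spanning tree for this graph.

Grow the tree from B using Prim:
Step 1: frontier [B-G 4] → take B-G (4); add G.
Step 2: frontier [F-G 9, D-G 14] → take F-G (9); add F.
Step 3: frontier [D-F 14, C-F 16, D-G 14] → take D-F (14); add D.
Step 4: frontier [C-D 11, C-F 16] → take C-D (11); add C.
Step 5: frontier [A-C 11, C-E 15] → take A-C (11); add A.
Step 6: frontier [C-E 15] → take C-E (15); add E.
MST edges: B-G, F-G, D-F, C-D, A-C, C-E; total weight 4+9+14+11+11+15 = 64.

64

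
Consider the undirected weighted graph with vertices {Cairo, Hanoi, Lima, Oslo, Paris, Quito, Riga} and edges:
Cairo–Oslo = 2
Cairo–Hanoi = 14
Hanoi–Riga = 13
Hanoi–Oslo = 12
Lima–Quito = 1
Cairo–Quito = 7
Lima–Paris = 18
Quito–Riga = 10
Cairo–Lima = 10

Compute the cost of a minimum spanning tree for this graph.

Prim, starting at Riga.
Step 1: frontier [Quito–Riga 10, Hanoi–Riga 13] → take Quito–Riga (10); add Quito.
Step 2: frontier [Lima–Quito 1, Cairo–Quito 7, Hanoi–Riga 13] → take Lima–Quito (1); add Lima.
Step 3: frontier [Cairo–Lima 10, Lima–Paris 18, Cairo–Quito 7, Hanoi–Riga 13] → take Cairo–Quito (7); add Cairo.
Step 4: frontier [Cairo–Oslo 2, Cairo–Hanoi 14, Lima–Paris 18, Hanoi–Riga 13] → take Cairo–Oslo (2); add Oslo.
Step 5: frontier [Cairo–Hanoi 14, Lima–Paris 18, Hanoi–Oslo 12, Hanoi–Riga 13] → take Hanoi–Oslo (12); add Hanoi.
Step 6: frontier [Lima–Paris 18] → take Lima–Paris (18); add Paris.
MST edges: Quito–Riga, Lima–Quito, Cairo–Quito, Cairo–Oslo, Hanoi–Oslo, Lima–Paris; total weight 10+1+7+2+12+18 = 50.

50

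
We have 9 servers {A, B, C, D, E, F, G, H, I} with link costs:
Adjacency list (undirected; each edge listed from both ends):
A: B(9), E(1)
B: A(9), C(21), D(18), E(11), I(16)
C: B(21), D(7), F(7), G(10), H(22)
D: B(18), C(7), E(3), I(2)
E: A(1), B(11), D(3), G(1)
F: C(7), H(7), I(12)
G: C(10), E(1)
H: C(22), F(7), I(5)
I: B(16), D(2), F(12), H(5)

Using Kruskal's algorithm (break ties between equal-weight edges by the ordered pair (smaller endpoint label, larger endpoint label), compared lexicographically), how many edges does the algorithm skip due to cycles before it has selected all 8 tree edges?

1

Sort edges by weight, then run Kruskal:
A-E (1): add — endpoints in different components.
E-G (1): add — endpoints in different components.
D-I (2): add — endpoints in different components.
D-E (3): add — endpoints in different components.
H-I (5): add — endpoints in different components.
C-D (7): add — endpoints in different components.
C-F (7): add — endpoints in different components.
F-H (7): skip — F and H already connected.
A-B (9): add — endpoints in different components.
Edges rejected before the tree was complete: 1.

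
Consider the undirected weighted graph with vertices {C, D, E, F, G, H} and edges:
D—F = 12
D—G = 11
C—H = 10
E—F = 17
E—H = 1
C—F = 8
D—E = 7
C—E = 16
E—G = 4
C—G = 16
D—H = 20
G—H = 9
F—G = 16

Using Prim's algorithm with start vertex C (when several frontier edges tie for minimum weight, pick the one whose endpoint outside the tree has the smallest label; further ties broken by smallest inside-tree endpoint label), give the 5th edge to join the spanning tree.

Prim's algorithm from C:
Step 1: cheapest edge leaving the tree is C—F (8); add F.
Step 2: cheapest edge leaving the tree is C—H (10); add H.
Step 3: cheapest edge leaving the tree is E—H (1); add E.
Step 4: cheapest edge leaving the tree is E—G (4); add G.
Step 5: cheapest edge leaving the tree is D—E (7); add D.
The 5th edge added is D—E.

D-E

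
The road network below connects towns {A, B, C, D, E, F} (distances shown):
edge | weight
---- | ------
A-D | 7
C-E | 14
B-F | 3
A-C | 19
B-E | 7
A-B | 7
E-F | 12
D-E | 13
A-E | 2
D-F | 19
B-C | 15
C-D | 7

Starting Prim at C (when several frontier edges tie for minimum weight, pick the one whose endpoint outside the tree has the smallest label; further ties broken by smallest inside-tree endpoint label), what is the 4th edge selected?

Prim's algorithm from C:
Step 1: frontier [C-D 7, C-E 14, B-C 15, A-C 19] → take C-D (7); add D.
Step 2: frontier [C-E 14, B-C 15, A-C 19, A-D 7, D-E 13, D-F 19] → take A-D (7); add A.
Step 3: frontier [A-E 2, A-B 7, C-E 14, B-C 15, D-E 13, D-F 19] → take A-E (2); add E.
Step 4: frontier [A-B 7, B-C 15, D-F 19, B-E 7, E-F 12] → take A-B (7); add B.
Step 5: frontier [B-F 3, D-F 19, E-F 12] → take B-F (3); add F.
The 4th edge added is A-B.

A-B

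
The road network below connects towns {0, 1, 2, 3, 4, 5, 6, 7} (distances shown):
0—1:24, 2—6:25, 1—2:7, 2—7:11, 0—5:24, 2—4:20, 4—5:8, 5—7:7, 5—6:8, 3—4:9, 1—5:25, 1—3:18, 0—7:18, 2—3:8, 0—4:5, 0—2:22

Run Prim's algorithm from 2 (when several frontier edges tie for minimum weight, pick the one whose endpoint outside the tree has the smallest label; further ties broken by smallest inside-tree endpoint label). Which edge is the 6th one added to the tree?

Prim, starting at 2.
Step 1: cheapest edge leaving the tree is 1—2 (7); add 1.
Step 2: cheapest edge leaving the tree is 2—3 (8); add 3.
Step 3: cheapest edge leaving the tree is 3—4 (9); add 4.
Step 4: cheapest edge leaving the tree is 0—4 (5); add 0.
Step 5: cheapest edge leaving the tree is 4—5 (8); add 5.
Step 6: cheapest edge leaving the tree is 5—7 (7); add 7.
Step 7: cheapest edge leaving the tree is 5—6 (8); add 6.
The 6th edge added is 5—7.

5-7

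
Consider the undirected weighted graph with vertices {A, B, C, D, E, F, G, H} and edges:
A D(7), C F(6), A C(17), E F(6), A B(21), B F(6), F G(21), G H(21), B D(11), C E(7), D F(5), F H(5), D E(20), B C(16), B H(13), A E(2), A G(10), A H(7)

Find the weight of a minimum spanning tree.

Grow the tree from G using Prim:
Step 1: cheapest edge leaving the tree is A G (10); add A.
Step 2: cheapest edge leaving the tree is A E (2); add E.
Step 3: cheapest edge leaving the tree is E F (6); add F.
Step 4: cheapest edge leaving the tree is D F (5); add D.
Step 5: cheapest edge leaving the tree is F H (5); add H.
Step 6: cheapest edge leaving the tree is B F (6); add B.
Step 7: cheapest edge leaving the tree is C F (6); add C.
MST edges: A G, A E, E F, D F, F H, B F, C F; total weight 10+2+6+5+5+6+6 = 40.

40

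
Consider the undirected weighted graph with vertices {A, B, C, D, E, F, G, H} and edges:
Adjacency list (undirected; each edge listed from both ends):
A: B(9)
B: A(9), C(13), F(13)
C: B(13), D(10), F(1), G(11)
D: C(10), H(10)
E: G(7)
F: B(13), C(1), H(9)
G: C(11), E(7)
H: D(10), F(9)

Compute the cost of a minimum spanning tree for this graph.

60

Sort edges by weight, then run Kruskal:
C-F (1): add — endpoints in different components.
E-G (7): add — endpoints in different components.
A-B (9): add — endpoints in different components.
F-H (9): add — endpoints in different components.
C-D (10): add — endpoints in different components.
D-H (10): skip — D and H already connected.
C-G (11): add — endpoints in different components.
B-C (13): add — endpoints in different components.
MST edges: C-F, E-G, A-B, F-H, C-D, C-G, B-C; total weight 1+7+9+9+10+11+13 = 60.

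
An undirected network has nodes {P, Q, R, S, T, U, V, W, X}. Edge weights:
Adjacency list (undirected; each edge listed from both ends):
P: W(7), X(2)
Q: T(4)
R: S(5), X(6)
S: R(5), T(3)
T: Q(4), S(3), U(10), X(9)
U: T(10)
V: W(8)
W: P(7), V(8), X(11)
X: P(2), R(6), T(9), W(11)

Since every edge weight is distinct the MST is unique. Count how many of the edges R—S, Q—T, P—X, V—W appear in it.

Kruskal: consider edges lightest-first.
P—X (2): add — endpoints in different components.
S—T (3): add — endpoints in different components.
Q—T (4): add — endpoints in different components.
R—S (5): add — endpoints in different components.
R—X (6): add — endpoints in different components.
P—W (7): add — endpoints in different components.
V—W (8): add — endpoints in different components.
T—X (9): skip — X and T already connected.
T—U (10): add — endpoints in different components.
MST edge set: {P—X, S—T, Q—T, R—S, R—X, P—W, V—W, T—U}.
Of the listed edges, {R—S, Q—T, P—X, V—W} are in the MST → 4.

4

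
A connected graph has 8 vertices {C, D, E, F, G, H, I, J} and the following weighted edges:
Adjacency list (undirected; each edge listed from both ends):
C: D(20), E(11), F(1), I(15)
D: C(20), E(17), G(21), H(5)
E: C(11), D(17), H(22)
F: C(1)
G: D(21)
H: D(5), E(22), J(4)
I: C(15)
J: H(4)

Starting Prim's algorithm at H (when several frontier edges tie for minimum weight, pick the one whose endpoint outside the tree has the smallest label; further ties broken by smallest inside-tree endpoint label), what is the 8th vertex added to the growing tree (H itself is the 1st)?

Grow the tree from H using Prim:
Step 1: frontier [H J 4, D H 5, E H 22] → take H J (4); add J.
Step 2: frontier [D H 5, E H 22] → take D H (5); add D.
Step 3: frontier [D E 17, C D 20, D G 21, E H 22] → take D E (17); add E.
Step 4: frontier [C D 20, D G 21, C E 11] → take C E (11); add C.
Step 5: frontier [C F 1, C I 15, D G 21] → take C F (1); add F.
Step 6: frontier [C I 15, D G 21] → take C I (15); add I.
Step 7: frontier [D G 21] → take D G (21); add G.
Vertex order: H, J, D, E, C, F, I, G. The 8th vertex is G.

G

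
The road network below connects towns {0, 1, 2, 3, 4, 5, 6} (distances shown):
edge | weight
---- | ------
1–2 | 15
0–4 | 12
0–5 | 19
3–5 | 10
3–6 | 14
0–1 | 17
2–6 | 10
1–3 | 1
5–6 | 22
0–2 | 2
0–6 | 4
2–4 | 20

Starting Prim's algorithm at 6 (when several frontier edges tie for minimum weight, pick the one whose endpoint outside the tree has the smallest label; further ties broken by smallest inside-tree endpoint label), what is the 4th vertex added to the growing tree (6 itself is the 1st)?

Prim's algorithm from 6:
Step 1: frontier [0–6 4, 2–6 10, 3–6 14, 5–6 22] → take 0–6 (4); add 0.
Step 2: frontier [0–2 2, 0–4 12, 0–1 17, 0–5 19, 2–6 10, 3–6 14, 5–6 22] → take 0–2 (2); add 2.
Step 3: frontier [0–4 12, 0–1 17, 0–5 19, 1–2 15, 2–4 20, 3–6 14, 5–6 22] → take 0–4 (12); add 4.
Step 4: frontier [0–1 17, 0–5 19, 1–2 15, 3–6 14, 5–6 22] → take 3–6 (14); add 3.
Step 5: frontier [0–1 17, 0–5 19, 1–2 15, 1–3 1, 3–5 10, 5–6 22] → take 1–3 (1); add 1.
Step 6: frontier [0–5 19, 3–5 10, 5–6 22] → take 3–5 (10); add 5.
Vertex order: 6, 0, 2, 4, 3, 1, 5. The 4th vertex is 4.

4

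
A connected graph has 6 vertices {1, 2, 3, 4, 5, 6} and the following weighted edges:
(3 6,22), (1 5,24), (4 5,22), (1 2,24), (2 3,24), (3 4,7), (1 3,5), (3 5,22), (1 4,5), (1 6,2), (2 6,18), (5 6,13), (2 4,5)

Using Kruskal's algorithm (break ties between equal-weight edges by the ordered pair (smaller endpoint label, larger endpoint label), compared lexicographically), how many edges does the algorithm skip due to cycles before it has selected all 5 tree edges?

Kruskal: consider edges lightest-first.
1 6 (2): add. Components now {1,6} {2} {3} {4} {5}
1 3 (5): add. Components now {1,3,6} {2} {4} {5}
1 4 (5): add. Components now {1,3,4,6} {2} {5}
2 4 (5): add. Components now {1,2,3,4,6} {5}
3 4 (7): skip — 3 and 4 already connected.
5 6 (13): add. Components now {1,2,3,4,5,6}
Edges rejected before the tree was complete: 1.

1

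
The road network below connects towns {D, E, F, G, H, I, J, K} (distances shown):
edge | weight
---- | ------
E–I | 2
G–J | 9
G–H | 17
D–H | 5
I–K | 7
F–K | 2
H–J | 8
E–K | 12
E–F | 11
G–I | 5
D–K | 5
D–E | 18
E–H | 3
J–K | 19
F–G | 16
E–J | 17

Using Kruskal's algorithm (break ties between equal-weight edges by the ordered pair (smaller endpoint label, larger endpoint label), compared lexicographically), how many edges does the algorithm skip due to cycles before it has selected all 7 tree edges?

Kruskal: consider edges lightest-first.
E–I (2): add — endpoints in different components.
F–K (2): add — endpoints in different components.
E–H (3): add — endpoints in different components.
D–H (5): add — endpoints in different components.
D–K (5): add — endpoints in different components.
G–I (5): add — endpoints in different components.
I–K (7): skip — I and K already connected.
H–J (8): add — endpoints in different components.
Edges rejected before the tree was complete: 1.

1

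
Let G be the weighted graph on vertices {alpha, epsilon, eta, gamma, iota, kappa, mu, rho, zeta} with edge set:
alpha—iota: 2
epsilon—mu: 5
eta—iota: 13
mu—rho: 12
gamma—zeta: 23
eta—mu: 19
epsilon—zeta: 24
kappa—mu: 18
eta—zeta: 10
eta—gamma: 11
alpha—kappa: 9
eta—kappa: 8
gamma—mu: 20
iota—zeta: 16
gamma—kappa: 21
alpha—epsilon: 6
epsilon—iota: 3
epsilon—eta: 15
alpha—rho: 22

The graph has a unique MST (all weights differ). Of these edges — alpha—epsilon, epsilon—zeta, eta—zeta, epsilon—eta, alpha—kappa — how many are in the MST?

2

Sort edges by weight, then run Kruskal:
alpha—iota (2): add — endpoints in different components.
epsilon—iota (3): add — endpoints in different components.
epsilon—mu (5): add — endpoints in different components.
alpha—epsilon (6): skip — alpha and epsilon already connected.
eta—kappa (8): add — endpoints in different components.
alpha—kappa (9): add — endpoints in different components.
eta—zeta (10): add — endpoints in different components.
eta—gamma (11): add — endpoints in different components.
mu—rho (12): add — endpoints in different components.
MST edge set: {alpha—iota, epsilon—iota, epsilon—mu, eta—kappa, alpha—kappa, eta—zeta, eta—gamma, mu—rho}.
Of the listed edges, {eta—zeta, alpha—kappa} are in the MST → 2.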